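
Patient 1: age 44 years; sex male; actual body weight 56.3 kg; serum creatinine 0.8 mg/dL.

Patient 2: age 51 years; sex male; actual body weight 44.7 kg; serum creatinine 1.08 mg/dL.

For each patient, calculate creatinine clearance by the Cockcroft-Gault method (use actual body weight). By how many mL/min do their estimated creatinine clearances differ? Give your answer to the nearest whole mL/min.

Patient 1: CrCl = (140 − 44) × 56.3 / (72 × 0.8) = 5404.8 / 57.60 ≈ 93.8 mL/min
Patient 2: CrCl = (140 − 51) × 44.7 / (72 × 1.08) = 3978.3 / 77.76 ≈ 51.2 mL/min
|93.8 − 51.2| = 42.6 mL/min

43 mL/min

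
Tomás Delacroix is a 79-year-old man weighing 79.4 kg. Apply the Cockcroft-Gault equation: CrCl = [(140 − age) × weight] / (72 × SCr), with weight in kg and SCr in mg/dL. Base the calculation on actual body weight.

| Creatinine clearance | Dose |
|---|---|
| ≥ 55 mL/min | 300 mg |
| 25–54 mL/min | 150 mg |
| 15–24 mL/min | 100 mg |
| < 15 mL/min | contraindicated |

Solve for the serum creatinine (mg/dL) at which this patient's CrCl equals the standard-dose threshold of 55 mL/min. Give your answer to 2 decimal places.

Standard dose requires CrCl ≥ 55 mL/min.
Set (140 − 79) × 79.4 / (72 × SCr) = 55
SCr = (140 − 79) × 79.4 / (72 × 55) = 1.223 mg/dL

1.22 mg/dL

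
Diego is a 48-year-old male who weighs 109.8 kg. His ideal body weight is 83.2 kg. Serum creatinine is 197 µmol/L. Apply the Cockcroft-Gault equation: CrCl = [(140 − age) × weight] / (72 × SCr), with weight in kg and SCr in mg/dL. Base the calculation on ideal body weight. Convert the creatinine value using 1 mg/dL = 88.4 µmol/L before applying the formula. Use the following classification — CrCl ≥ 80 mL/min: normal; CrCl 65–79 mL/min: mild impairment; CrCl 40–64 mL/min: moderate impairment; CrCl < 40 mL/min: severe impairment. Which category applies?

SCr = 197 / 88.4 = 2.229 mg/dL
CrCl = (140 − 48) × 83.2 / (72 × 2.229) = 7654.4 / 160.49 ≈ 47.7 mL/min
48 mL/min falls in the 'moderate impairment' range.

moderate impairment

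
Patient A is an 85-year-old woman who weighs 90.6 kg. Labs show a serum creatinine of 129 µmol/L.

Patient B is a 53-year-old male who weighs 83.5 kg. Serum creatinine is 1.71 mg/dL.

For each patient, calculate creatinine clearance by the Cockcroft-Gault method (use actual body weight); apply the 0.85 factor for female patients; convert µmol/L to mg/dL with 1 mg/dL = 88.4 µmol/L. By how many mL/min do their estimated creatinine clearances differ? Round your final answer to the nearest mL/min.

19 mL/min

Patient A: SCr = 129 / 88.4 = 1.459 mg/dL
Patient A: CrCl = (140 − 85) × 90.6 / (72 × 1.459) × 0.85 = 4983.0 / 105.05 × 0.85 ≈ 40.3 mL/min
Patient B: CrCl = (140 − 53) × 83.5 / (72 × 1.71) = 7264.5 / 123.12 ≈ 59.0 mL/min
|40.3 − 59.0| = 18.7 mL/min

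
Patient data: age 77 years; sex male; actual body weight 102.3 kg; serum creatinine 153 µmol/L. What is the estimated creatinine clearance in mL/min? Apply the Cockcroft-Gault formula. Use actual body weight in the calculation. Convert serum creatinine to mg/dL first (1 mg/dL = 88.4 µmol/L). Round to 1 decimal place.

SCr = 153 / 88.4 = 1.731 mg/dL
CrCl = (140 − 77) × 102.3 / (72 × 1.731) = 6444.9 / 124.63 ≈ 51.7 mL/min

51.7 mL/min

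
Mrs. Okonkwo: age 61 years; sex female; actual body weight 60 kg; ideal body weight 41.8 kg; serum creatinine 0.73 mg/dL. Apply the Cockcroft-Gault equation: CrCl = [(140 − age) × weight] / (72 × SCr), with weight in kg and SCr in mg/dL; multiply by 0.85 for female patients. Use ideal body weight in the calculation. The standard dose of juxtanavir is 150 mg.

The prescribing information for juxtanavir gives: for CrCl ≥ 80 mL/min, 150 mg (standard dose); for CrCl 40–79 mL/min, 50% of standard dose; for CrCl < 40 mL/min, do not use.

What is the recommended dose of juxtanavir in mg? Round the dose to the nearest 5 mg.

CrCl = (140 − 61) × 41.8 / (72 × 0.73) × 0.85 = 3302.2 / 52.56 × 0.85 ≈ 53.4 mL/min
CrCl ≈ 53 mL/min → bracket 40–79 mL/min.
50% of 150 mg = 75 mg

75 mg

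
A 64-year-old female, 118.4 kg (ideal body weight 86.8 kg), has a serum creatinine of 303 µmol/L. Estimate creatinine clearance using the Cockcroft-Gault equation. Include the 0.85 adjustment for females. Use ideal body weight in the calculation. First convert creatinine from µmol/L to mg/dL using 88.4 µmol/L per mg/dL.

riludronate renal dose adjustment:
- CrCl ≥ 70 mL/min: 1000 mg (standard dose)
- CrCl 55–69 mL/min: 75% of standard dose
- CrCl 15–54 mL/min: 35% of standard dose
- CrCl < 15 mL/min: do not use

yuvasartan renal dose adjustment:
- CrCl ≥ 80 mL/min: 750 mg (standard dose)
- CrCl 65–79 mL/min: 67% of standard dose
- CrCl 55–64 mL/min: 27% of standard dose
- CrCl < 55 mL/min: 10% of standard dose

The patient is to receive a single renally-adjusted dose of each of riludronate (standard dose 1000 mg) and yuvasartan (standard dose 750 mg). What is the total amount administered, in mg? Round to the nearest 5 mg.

425 mg

SCr = 303 / 88.4 = 3.428 mg/dL
CrCl = (140 − 64) × 86.8 / (72 × 3.428) × 0.85 = 6596.8 / 246.82 × 0.85 ≈ 22.7 mL/min
CrCl ≈ 23 mL/min.
riludronate: 15–54 mL/min → 35% of 1000 mg = 350 mg.
yuvasartan: < 55 mL/min → 10% of 750 mg = 75 mg.
Total = 350 + 75 = 425 mg.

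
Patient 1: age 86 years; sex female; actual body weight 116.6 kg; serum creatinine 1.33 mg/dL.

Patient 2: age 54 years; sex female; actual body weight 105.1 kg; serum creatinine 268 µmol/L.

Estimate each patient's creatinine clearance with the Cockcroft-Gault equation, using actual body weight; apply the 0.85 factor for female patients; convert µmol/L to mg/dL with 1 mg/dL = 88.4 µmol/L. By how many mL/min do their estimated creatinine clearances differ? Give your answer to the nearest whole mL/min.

Patient 1: CrCl = (140 − 86) × 116.6 / (72 × 1.33) × 0.85 = 6296.4 / 95.76 × 0.85 ≈ 55.9 mL/min
Patient 2: SCr = 268 / 88.4 = 3.032 mg/dL
Patient 2: CrCl = (140 − 54) × 105.1 / (72 × 3.032) × 0.85 = 9038.6 / 218.30 × 0.85 ≈ 35.2 mL/min
|55.9 − 35.2| = 20.7 mL/min

21 mL/min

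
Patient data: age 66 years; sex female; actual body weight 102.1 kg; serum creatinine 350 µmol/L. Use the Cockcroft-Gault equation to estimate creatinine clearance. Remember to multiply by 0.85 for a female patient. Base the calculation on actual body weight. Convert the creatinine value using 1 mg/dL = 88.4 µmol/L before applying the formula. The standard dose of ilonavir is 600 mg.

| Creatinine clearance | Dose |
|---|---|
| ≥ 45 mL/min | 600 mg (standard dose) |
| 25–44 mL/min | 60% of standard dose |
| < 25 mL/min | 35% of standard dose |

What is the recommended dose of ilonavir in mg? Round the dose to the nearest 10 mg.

210 mg

SCr = 350 / 88.4 = 3.959 mg/dL
CrCl = (140 − 66) × 102.1 / (72 × 3.959) × 0.85 = 7555.4 / 285.05 × 0.85 ≈ 22.5 mL/min
CrCl ≈ 23 mL/min → bracket < 25 mL/min.
35% of 600 mg = 210 mg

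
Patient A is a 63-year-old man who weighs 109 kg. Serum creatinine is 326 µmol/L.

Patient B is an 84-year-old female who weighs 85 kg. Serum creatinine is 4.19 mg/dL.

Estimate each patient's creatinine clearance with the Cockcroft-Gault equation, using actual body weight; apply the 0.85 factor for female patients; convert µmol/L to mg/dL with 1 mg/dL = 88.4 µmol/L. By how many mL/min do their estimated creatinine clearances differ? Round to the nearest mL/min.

Patient A: SCr = 326 / 88.4 = 3.688 mg/dL
Patient A: CrCl = (140 − 63) × 109 / (72 × 3.688) = 8393.0 / 265.54 ≈ 31.6 mL/min
Patient B: CrCl = (140 − 84) × 85 / (72 × 4.19) × 0.85 = 4760.0 / 301.68 × 0.85 ≈ 13.4 mL/min
|31.6 − 13.4| = 18.2 mL/min

18 mL/min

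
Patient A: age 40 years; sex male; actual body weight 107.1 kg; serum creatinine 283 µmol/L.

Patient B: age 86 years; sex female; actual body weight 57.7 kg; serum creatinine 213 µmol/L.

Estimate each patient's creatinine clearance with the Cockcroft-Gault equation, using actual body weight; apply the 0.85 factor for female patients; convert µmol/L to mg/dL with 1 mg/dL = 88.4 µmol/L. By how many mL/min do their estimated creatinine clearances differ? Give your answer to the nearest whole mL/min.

Patient A: SCr = 283 / 88.4 = 3.201 mg/dL
Patient A: CrCl = (140 − 40) × 107.1 / (72 × 3.201) = 10710.0 / 230.47 ≈ 46.5 mL/min
Patient B: SCr = 213 / 88.4 = 2.41 mg/dL
Patient B: CrCl = (140 − 86) × 57.7 / (72 × 2.41) × 0.85 = 3115.8 / 173.52 × 0.85 ≈ 15.3 mL/min
|46.5 − 15.3| = 31.2 mL/min

31 mL/min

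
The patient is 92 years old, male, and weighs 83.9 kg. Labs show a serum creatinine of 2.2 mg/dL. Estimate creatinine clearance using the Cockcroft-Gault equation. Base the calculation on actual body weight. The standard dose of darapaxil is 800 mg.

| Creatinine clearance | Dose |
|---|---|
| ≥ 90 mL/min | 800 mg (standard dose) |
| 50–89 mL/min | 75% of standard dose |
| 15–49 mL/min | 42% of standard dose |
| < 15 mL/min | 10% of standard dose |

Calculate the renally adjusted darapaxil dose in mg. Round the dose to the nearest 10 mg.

CrCl = (140 − 92) × 83.9 / (72 × 2.2) = 4027.2 / 158.40 ≈ 25.4 mL/min
CrCl ≈ 25 mL/min → bracket 15–49 mL/min.
42% of 800 mg = 336 mg → 340 mg

340 mg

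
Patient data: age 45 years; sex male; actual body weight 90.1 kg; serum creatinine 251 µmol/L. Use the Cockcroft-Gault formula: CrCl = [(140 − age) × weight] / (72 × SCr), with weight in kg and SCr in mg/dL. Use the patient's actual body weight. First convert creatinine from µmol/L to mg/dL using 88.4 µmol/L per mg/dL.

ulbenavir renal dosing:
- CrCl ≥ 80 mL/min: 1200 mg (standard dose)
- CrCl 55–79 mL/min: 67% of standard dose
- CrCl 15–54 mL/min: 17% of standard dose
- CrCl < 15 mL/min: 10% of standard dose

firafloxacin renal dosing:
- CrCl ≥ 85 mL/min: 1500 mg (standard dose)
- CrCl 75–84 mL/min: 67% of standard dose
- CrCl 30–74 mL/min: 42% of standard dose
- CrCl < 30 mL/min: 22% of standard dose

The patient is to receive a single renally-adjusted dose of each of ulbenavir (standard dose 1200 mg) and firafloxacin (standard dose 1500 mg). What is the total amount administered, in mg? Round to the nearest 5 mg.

SCr = 251 / 88.4 = 2.839 mg/dL
CrCl = (140 − 45) × 90.1 / (72 × 2.839) = 8559.5 / 204.41 ≈ 41.9 mL/min
CrCl ≈ 42 mL/min.
ulbenavir: 15–54 mL/min → 17% of 1200 mg = 204 mg.
firafloxacin: 30–74 mL/min → 42% of 1500 mg = 630 mg.
Total = 204 + 630 = 834 mg.

835 mg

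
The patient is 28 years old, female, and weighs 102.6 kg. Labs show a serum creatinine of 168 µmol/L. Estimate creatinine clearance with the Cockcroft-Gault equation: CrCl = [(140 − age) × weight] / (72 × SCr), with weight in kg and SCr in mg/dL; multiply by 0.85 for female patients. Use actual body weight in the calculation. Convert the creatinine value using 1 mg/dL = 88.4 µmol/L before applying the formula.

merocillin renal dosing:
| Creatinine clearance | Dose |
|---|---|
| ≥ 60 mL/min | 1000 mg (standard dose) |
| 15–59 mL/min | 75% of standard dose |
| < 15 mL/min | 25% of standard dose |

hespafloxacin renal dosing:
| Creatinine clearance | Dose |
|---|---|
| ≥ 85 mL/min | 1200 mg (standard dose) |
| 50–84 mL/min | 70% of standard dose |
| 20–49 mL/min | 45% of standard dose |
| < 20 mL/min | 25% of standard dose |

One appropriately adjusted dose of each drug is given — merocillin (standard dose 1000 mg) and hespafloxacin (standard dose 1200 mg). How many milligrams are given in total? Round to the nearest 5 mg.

SCr = 168 / 88.4 = 1.9 mg/dL
CrCl = (140 − 28) × 102.6 / (72 × 1.9) × 0.85 = 11491.2 / 136.80 × 0.85 ≈ 71.4 mL/min
CrCl ≈ 71 mL/min.
merocillin: ≥ 60 mL/min → 100% of 1000 mg = 1000 mg.
hespafloxacin: 50–84 mL/min → 70% of 1200 mg = 840 mg.
Total = 1000 + 840 = 1840 mg.

1840 mg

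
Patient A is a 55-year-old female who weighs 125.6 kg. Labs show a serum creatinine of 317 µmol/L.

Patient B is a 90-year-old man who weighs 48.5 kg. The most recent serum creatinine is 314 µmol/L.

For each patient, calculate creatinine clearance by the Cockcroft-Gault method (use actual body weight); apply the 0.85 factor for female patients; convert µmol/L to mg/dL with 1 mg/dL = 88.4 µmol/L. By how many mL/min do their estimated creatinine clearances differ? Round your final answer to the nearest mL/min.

26 mL/min

Patient A: SCr = 317 / 88.4 = 3.586 mg/dL
Patient A: CrCl = (140 − 55) × 125.6 / (72 × 3.586) × 0.85 = 10676.0 / 258.19 × 0.85 ≈ 35.1 mL/min
Patient B: SCr = 314 / 88.4 = 3.552 mg/dL
Patient B: CrCl = (140 − 90) × 48.5 / (72 × 3.552) = 2425.0 / 255.74 ≈ 9.5 mL/min
|35.1 − 9.5| = 25.6 mL/min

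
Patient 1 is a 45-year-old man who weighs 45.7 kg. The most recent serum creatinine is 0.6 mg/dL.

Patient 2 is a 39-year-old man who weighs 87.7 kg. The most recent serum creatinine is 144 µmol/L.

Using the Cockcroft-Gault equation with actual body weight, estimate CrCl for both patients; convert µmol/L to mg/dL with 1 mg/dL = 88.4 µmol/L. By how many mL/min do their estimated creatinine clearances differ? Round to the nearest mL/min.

25 mL/min

Patient 1: CrCl = (140 − 45) × 45.7 / (72 × 0.6) = 4341.5 / 43.20 ≈ 100.5 mL/min
Patient 2: SCr = 144 / 88.4 = 1.629 mg/dL
Patient 2: CrCl = (140 − 39) × 87.7 / (72 × 1.629) = 8857.7 / 117.29 ≈ 75.5 mL/min
|100.5 − 75.5| = 25.0 mL/min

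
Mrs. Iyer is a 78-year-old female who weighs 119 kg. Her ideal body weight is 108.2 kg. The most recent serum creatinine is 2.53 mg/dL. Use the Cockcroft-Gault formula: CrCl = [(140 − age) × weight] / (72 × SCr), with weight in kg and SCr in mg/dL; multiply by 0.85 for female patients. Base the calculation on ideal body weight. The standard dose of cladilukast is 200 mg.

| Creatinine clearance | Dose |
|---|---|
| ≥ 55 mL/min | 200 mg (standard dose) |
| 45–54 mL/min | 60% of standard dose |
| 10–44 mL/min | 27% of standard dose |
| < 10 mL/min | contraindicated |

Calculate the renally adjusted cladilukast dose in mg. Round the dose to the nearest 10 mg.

CrCl = (140 − 78) × 108.2 / (72 × 2.53) × 0.85 = 6708.4 / 182.16 × 0.85 ≈ 31.3 mL/min
CrCl ≈ 31 mL/min → bracket 10–44 mL/min.
27% of 200 mg = 54 mg → 50 mg

50 mg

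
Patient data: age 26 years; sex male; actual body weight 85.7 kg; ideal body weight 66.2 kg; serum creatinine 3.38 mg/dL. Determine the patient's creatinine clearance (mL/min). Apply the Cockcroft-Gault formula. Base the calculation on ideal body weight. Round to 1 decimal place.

CrCl = (140 − 26) × 66.2 / (72 × 3.38) = 7546.8 / 243.36 ≈ 31.0 mL/min

31.0 mL/min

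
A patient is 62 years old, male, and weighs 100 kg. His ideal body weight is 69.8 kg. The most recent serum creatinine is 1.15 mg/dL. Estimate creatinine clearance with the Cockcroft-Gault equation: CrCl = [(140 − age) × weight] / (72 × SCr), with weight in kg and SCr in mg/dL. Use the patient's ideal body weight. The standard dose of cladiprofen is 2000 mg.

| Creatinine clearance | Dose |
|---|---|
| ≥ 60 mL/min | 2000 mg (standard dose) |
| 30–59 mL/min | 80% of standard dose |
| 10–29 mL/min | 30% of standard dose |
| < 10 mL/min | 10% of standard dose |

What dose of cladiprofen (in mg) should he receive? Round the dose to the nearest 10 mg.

CrCl = (140 − 62) × 69.8 / (72 × 1.15) = 5444.4 / 82.80 ≈ 65.8 mL/min
CrCl ≈ 66 mL/min → bracket ≥ 60 mL/min.
100% of 2000 mg = 2000 mg

2000 mg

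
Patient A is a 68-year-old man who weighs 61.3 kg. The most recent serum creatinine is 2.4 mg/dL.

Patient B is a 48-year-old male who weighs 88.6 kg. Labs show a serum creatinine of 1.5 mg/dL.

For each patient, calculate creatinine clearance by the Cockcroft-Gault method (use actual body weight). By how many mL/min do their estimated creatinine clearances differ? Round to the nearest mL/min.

Patient A: CrCl = (140 − 68) × 61.3 / (72 × 2.4) = 4413.6 / 172.80 ≈ 25.5 mL/min
Patient B: CrCl = (140 − 48) × 88.6 / (72 × 1.5) = 8151.2 / 108.00 ≈ 75.5 mL/min
|25.5 − 75.5| = 50.0 mL/min

50 mL/min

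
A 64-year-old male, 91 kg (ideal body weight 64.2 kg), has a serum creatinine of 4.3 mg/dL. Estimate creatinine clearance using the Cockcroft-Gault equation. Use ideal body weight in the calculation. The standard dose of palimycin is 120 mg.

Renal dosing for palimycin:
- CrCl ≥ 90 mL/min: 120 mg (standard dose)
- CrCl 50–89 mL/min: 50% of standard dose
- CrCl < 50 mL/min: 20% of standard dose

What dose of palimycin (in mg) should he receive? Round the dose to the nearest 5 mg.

CrCl = (140 − 64) × 64.2 / (72 × 4.3) = 4879.2 / 309.60 ≈ 15.8 mL/min
CrCl ≈ 16 mL/min → bracket < 50 mL/min.
20% of 120 mg = 24 mg → 25 mg

25 mg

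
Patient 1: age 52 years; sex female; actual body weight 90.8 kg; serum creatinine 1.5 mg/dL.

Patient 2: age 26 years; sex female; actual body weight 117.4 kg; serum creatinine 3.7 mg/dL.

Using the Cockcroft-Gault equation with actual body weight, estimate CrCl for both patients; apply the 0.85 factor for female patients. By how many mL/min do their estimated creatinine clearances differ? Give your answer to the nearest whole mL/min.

20 mL/min

Patient 1: CrCl = (140 − 52) × 90.8 / (72 × 1.5) × 0.85 = 7990.4 / 108.00 × 0.85 ≈ 62.9 mL/min
Patient 2: CrCl = (140 − 26) × 117.4 / (72 × 3.7) × 0.85 = 13383.6 / 266.40 × 0.85 ≈ 42.7 mL/min
|62.9 − 42.7| = 20.2 mL/min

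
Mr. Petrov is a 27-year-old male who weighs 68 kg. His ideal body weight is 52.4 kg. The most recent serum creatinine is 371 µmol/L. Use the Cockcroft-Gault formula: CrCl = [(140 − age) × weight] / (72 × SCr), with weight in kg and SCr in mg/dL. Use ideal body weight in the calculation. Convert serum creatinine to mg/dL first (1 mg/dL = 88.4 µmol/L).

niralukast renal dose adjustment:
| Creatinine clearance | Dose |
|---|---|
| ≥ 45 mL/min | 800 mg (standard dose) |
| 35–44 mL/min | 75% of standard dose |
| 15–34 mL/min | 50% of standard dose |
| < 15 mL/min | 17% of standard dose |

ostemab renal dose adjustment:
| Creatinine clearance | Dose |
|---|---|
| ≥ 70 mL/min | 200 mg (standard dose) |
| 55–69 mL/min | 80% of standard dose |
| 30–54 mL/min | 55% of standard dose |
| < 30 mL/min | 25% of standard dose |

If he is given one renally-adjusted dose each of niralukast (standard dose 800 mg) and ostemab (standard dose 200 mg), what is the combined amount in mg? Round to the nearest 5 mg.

SCr = 371 / 88.4 = 4.197 mg/dL
CrCl = (140 − 27) × 52.4 / (72 × 4.197) = 5921.2 / 302.18 ≈ 19.6 mL/min
CrCl ≈ 20 mL/min.
niralukast: 15–34 mL/min → 50% of 800 mg = 400 mg.
ostemab: < 30 mL/min → 25% of 200 mg = 50 mg.
Total = 400 + 50 = 450 mg.

450 mg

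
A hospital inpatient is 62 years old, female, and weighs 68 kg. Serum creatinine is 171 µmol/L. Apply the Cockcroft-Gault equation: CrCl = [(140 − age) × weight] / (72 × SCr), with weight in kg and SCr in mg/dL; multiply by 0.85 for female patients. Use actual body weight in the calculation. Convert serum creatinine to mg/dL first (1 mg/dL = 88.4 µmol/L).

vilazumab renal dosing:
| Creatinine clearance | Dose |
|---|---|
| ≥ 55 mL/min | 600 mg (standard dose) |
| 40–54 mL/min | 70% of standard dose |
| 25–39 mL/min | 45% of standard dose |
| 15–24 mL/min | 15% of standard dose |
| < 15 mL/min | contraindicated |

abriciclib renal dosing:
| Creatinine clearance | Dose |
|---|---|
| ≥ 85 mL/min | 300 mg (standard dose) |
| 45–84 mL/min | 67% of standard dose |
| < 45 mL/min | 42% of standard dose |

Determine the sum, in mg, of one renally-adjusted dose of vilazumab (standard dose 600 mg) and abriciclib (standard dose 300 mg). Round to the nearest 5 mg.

SCr = 171 / 88.4 = 1.934 mg/dL
CrCl = (140 − 62) × 68 / (72 × 1.934) × 0.85 = 5304.0 / 139.25 × 0.85 ≈ 32.4 mL/min
CrCl ≈ 32 mL/min.
vilazumab: 25–39 mL/min → 45% of 600 mg = 270 mg.
abriciclib: < 45 mL/min → 42% of 300 mg = 126 mg.
Total = 270 + 126 = 396 mg.

395 mg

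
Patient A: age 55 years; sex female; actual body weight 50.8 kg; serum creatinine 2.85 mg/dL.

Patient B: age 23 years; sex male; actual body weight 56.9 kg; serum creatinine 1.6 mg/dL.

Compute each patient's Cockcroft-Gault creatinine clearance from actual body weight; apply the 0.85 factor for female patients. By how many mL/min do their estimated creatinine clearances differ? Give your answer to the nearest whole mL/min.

40 mL/min

Patient A: CrCl = (140 − 55) × 50.8 / (72 × 2.85) × 0.85 = 4318.0 / 205.20 × 0.85 ≈ 17.9 mL/min
Patient B: CrCl = (140 − 23) × 56.9 / (72 × 1.6) = 6657.3 / 115.20 ≈ 57.8 mL/min
|17.9 − 57.8| = 39.9 mL/min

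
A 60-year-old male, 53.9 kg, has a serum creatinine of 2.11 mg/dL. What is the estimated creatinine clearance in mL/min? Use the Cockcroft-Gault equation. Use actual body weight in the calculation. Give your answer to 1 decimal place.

CrCl = (140 − 60) × 53.9 / (72 × 2.11) = 4312.0 / 151.92 ≈ 28.4 mL/min

28.4 mL/min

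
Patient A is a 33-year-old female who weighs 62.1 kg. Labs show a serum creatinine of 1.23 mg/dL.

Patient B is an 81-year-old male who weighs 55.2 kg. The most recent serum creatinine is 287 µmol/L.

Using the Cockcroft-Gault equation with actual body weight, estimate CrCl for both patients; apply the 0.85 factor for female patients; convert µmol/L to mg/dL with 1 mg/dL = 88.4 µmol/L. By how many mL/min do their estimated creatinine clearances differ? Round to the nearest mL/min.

50 mL/min

Patient A: CrCl = (140 − 33) × 62.1 / (72 × 1.23) × 0.85 = 6644.7 / 88.56 × 0.85 ≈ 63.8 mL/min
Patient B: SCr = 287 / 88.4 = 3.247 mg/dL
Patient B: CrCl = (140 − 81) × 55.2 / (72 × 3.247) = 3256.8 / 233.78 ≈ 13.9 mL/min
|63.8 − 13.9| = 49.9 mL/min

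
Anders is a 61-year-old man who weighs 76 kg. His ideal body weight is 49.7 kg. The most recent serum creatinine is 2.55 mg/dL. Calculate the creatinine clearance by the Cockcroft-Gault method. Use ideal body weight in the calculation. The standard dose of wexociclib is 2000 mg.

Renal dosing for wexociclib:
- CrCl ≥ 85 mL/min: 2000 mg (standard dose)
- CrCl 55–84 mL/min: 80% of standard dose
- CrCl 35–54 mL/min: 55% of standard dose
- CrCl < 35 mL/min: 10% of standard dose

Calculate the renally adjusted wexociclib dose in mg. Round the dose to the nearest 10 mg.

200 mg

CrCl = (140 − 61) × 49.7 / (72 × 2.55) = 3926.3 / 183.60 ≈ 21.4 mL/min
CrCl ≈ 21 mL/min → bracket < 35 mL/min.
10% of 2000 mg = 200 mg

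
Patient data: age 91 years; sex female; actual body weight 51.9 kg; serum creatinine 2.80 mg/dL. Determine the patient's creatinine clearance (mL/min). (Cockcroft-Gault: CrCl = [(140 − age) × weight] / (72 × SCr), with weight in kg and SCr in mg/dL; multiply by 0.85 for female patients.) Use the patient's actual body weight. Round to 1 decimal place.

10.7 mL/min

CrCl = (140 − 91) × 51.9 / (72 × 2.8) × 0.85 = 2543.1 / 201.60 × 0.85 ≈ 10.7 mL/min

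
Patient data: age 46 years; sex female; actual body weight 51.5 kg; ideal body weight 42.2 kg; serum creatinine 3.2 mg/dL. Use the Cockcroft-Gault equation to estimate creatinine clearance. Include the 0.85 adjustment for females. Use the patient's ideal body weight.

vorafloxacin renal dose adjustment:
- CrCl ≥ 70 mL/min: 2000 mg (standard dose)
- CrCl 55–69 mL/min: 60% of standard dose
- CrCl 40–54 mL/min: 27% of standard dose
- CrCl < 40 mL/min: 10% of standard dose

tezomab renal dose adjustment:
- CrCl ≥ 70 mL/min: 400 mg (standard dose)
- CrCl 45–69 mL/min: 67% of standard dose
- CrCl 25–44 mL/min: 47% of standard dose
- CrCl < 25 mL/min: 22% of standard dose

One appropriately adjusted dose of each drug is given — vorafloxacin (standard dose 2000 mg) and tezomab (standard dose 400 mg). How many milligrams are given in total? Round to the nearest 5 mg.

290 mg

CrCl = (140 − 46) × 42.2 / (72 × 3.2) × 0.85 = 3966.8 / 230.40 × 0.85 ≈ 14.6 mL/min
CrCl ≈ 15 mL/min.
vorafloxacin: < 40 mL/min → 10% of 2000 mg = 200 mg.
tezomab: < 25 mL/min → 22% of 400 mg = 88 mg.
Total = 200 + 88 = 288 mg.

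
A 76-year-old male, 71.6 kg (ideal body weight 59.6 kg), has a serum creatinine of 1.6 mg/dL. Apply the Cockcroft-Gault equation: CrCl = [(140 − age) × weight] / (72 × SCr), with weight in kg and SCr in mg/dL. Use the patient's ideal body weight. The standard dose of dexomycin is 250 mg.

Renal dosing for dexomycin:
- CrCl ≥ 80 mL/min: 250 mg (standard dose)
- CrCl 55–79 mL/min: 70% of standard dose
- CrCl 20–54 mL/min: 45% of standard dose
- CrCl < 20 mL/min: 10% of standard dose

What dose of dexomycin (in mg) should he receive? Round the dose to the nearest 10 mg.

CrCl = (140 − 76) × 59.6 / (72 × 1.6) = 3814.4 / 115.20 ≈ 33.1 mL/min
CrCl ≈ 33 mL/min → bracket 20–54 mL/min.
45% of 250 mg = 112.5 mg → 110 mg

110 mg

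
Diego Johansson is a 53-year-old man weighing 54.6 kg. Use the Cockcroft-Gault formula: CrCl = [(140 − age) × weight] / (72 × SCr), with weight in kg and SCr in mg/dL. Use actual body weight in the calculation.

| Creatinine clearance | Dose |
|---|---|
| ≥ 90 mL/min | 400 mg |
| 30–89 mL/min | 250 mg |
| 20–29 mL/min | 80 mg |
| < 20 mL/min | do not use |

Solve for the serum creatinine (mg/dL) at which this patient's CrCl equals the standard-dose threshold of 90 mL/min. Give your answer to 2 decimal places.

Standard dose requires CrCl ≥ 90 mL/min.
Set (140 − 53) × 54.6 / (72 × SCr) = 90
SCr = (140 − 53) × 54.6 / (72 × 90) = 0.733 mg/dL

0.73 mg/dL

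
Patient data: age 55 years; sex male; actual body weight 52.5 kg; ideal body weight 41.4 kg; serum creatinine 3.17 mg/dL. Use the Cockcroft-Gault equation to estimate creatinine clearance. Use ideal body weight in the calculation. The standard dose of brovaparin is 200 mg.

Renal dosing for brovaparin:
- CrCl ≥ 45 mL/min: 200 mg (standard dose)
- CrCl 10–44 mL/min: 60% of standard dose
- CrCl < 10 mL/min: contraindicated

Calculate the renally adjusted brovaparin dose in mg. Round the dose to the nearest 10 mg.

CrCl = (140 − 55) × 41.4 / (72 × 3.17) = 3519.0 / 228.24 ≈ 15.4 mL/min
CrCl ≈ 15 mL/min → bracket 10–44 mL/min.
60% of 200 mg = 120 mg

120 mg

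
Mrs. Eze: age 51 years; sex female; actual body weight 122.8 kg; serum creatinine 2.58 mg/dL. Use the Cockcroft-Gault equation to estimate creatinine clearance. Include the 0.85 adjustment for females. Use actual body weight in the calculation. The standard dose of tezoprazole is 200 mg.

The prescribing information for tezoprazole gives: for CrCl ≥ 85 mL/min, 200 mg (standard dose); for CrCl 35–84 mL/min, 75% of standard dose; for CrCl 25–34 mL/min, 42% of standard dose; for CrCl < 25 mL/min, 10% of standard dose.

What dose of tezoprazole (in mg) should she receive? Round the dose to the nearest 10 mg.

CrCl = (140 − 51) × 122.8 / (72 × 2.58) × 0.85 = 10929.2 / 185.76 × 0.85 ≈ 50.0 mL/min
CrCl ≈ 50 mL/min → bracket 35–84 mL/min.
75% of 200 mg = 150 mg

150 mg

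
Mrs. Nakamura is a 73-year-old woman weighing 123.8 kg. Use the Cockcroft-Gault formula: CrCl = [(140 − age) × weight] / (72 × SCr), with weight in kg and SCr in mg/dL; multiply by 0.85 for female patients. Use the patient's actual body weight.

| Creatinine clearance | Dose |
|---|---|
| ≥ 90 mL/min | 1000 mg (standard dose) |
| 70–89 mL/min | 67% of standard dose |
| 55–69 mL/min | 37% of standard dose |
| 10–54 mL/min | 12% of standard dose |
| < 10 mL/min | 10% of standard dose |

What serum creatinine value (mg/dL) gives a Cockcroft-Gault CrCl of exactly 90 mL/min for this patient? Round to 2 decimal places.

1.09 mg/dL

Standard dose requires CrCl ≥ 90 mL/min.
Set (140 − 73) × 123.8 × 0.85 / (72 × SCr) = 90
SCr = (140 − 73) × 123.8 × 0.85 / (72 × 90) = 1.088 mg/dL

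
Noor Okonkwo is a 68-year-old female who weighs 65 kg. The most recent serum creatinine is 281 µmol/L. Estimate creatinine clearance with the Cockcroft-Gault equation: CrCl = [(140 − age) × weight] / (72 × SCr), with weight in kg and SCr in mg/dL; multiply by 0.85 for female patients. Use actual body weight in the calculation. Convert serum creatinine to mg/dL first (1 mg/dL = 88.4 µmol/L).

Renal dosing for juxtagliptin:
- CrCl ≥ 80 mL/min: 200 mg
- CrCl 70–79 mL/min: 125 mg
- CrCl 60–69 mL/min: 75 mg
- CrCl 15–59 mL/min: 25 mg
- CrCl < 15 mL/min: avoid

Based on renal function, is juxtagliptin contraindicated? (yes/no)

no

SCr = 281 / 88.4 = 3.179 mg/dL
CrCl = (140 − 68) × 65 / (72 × 3.179) × 0.85 = 4680.0 / 228.89 × 0.85 ≈ 17.4 mL/min
CrCl ≈ 17 mL/min, which is ≥ 15 mL/min.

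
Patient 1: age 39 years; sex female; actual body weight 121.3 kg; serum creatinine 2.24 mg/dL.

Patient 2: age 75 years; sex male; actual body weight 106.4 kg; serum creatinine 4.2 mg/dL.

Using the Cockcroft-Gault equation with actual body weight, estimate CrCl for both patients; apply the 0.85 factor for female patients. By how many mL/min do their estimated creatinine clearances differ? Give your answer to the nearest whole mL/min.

Patient 1: CrCl = (140 − 39) × 121.3 / (72 × 2.24) × 0.85 = 12251.3 / 161.28 × 0.85 ≈ 64.6 mL/min
Patient 2: CrCl = (140 − 75) × 106.4 / (72 × 4.2) = 6916.0 / 302.40 ≈ 22.9 mL/min
|64.6 − 22.9| = 41.7 mL/min

42 mL/min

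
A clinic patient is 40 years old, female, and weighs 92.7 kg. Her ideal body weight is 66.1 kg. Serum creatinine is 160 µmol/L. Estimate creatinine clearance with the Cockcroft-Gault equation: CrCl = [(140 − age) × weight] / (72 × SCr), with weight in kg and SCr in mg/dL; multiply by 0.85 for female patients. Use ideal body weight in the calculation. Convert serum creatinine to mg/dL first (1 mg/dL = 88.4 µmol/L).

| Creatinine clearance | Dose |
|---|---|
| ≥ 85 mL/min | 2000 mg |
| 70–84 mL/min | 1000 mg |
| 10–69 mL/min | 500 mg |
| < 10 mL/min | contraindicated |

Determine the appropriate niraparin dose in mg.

SCr = 160 / 88.4 = 1.81 mg/dL
CrCl = (140 − 40) × 66.1 / (72 × 1.81) × 0.85 = 6610.0 / 130.32 × 0.85 ≈ 43.1 mL/min
CrCl ≈ 43 mL/min → bracket 10–69 mL/min.
Dose for this bracket: 500 mg.

500 mg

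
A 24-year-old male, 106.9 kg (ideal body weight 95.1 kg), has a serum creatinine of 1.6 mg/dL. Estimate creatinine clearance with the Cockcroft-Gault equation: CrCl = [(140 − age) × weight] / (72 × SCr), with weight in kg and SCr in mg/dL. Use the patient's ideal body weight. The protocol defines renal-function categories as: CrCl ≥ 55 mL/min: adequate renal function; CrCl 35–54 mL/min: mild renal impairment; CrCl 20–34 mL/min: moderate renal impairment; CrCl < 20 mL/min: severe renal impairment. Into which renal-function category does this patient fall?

adequate renal function

CrCl = (140 − 24) × 95.1 / (72 × 1.6) = 11031.6 / 115.20 ≈ 95.8 mL/min
96 mL/min falls in the 'adequate renal function' range.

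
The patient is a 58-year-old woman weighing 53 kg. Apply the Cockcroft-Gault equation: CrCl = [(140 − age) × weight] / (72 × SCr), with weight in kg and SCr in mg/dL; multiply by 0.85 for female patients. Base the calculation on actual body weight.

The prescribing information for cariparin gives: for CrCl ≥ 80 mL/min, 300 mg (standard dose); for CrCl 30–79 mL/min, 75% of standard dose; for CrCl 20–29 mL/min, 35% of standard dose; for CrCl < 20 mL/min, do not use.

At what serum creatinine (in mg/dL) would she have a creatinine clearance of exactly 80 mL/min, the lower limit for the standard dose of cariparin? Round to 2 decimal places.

0.64 mg/dL

Standard dose requires CrCl ≥ 80 mL/min.
Set (140 − 58) × 53 × 0.85 / (72 × SCr) = 80
SCr = (140 − 58) × 53 × 0.85 / (72 × 80) = 0.641 mg/dL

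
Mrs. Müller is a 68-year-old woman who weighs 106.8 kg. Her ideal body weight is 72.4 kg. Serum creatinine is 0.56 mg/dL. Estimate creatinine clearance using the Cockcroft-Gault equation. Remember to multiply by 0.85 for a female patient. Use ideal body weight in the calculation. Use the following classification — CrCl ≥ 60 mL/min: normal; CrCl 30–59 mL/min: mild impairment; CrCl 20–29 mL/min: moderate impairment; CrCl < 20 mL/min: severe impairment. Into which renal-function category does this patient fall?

normal

CrCl = (140 − 68) × 72.4 / (72 × 0.56) × 0.85 = 5212.8 / 40.32 × 0.85 ≈ 109.9 mL/min
110 mL/min falls in the 'normal' range.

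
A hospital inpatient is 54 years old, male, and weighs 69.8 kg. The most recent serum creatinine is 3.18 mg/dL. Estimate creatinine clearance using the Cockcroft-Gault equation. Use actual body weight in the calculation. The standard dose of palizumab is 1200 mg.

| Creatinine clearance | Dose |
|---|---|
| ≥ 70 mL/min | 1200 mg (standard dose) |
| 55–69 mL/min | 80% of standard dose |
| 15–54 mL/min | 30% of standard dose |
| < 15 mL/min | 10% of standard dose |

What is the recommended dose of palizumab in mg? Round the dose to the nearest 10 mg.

360 mg

CrCl = (140 − 54) × 69.8 / (72 × 3.18) = 6002.8 / 228.96 ≈ 26.2 mL/min
CrCl ≈ 26 mL/min → bracket 15–54 mL/min.
30% of 1200 mg = 360 mg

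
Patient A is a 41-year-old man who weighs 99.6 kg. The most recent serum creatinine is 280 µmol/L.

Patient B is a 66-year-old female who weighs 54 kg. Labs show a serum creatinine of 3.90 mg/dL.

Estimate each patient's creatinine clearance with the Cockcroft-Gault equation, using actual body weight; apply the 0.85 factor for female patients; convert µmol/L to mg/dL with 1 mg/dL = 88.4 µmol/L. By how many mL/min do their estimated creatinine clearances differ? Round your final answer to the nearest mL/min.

31 mL/min

Patient A: SCr = 280 / 88.4 = 3.167 mg/dL
Patient A: CrCl = (140 − 41) × 99.6 / (72 × 3.167) = 9860.4 / 228.02 ≈ 43.2 mL/min
Patient B: CrCl = (140 − 66) × 54 / (72 × 3.9) × 0.85 = 3996.0 / 280.80 × 0.85 ≈ 12.1 mL/min
|43.2 − 12.1| = 31.1 mL/min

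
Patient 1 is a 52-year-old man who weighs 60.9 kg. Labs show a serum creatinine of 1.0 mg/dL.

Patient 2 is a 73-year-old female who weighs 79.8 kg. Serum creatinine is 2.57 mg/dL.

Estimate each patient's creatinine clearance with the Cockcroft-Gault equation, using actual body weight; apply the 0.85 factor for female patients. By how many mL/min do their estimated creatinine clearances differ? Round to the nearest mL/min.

50 mL/min

Patient 1: CrCl = (140 − 52) × 60.9 / (72 × 1) = 5359.2 / 72.00 ≈ 74.4 mL/min
Patient 2: CrCl = (140 − 73) × 79.8 / (72 × 2.57) × 0.85 = 5346.6 / 185.04 × 0.85 ≈ 24.6 mL/min
|74.4 − 24.6| = 49.8 mL/min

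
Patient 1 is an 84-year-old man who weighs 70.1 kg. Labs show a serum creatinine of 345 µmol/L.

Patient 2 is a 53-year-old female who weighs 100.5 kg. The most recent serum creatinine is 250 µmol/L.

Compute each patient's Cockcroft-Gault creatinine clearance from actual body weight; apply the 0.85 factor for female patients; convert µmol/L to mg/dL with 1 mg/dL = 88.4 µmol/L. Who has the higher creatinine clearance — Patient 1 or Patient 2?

Patient 1: SCr = 345 / 88.4 = 3.903 mg/dL
Patient 1: CrCl = (140 − 84) × 70.1 / (72 × 3.903) = 3925.6 / 281.02 ≈ 14.0 mL/min
Patient 2: SCr = 250 / 88.4 = 2.828 mg/dL
Patient 2: CrCl = (140 − 53) × 100.5 / (72 × 2.828) × 0.85 = 8743.5 / 203.62 × 0.85 ≈ 36.5 mL/min
14.0 vs 36.5 mL/min → Patient 2 is higher.

Patient 2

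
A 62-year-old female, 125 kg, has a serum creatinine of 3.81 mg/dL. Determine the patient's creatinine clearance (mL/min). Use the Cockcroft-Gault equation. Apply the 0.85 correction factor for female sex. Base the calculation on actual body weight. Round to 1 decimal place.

30.2 mL/min

CrCl = (140 − 62) × 125 / (72 × 3.81) × 0.85 = 9750.0 / 274.32 × 0.85 ≈ 30.2 mL/min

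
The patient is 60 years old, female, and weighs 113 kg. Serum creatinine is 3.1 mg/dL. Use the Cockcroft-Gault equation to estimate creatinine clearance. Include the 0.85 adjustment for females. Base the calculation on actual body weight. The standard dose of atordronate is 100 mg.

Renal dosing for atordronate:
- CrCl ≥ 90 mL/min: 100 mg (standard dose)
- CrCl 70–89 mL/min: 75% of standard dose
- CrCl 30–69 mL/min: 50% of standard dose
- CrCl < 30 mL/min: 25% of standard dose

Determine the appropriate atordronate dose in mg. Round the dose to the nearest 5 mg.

CrCl = (140 − 60) × 113 / (72 × 3.1) × 0.85 = 9040.0 / 223.20 × 0.85 ≈ 34.4 mL/min
CrCl ≈ 34 mL/min → bracket 30–69 mL/min.
50% of 100 mg = 50 mg

50 mg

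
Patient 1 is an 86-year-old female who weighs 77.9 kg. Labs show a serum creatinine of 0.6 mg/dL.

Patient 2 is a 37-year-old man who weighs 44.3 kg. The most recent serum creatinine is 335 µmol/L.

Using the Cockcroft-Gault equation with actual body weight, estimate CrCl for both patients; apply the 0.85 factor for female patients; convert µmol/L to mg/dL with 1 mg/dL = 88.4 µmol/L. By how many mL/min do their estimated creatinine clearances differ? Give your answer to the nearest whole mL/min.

66 mL/min

Patient 1: CrCl = (140 − 86) × 77.9 / (72 × 0.6) × 0.85 = 4206.6 / 43.20 × 0.85 ≈ 82.8 mL/min
Patient 2: SCr = 335 / 88.4 = 3.79 mg/dL
Patient 2: CrCl = (140 − 37) × 44.3 / (72 × 3.79) = 4562.9 / 272.88 ≈ 16.7 mL/min
|82.8 − 16.7| = 66.1 mL/min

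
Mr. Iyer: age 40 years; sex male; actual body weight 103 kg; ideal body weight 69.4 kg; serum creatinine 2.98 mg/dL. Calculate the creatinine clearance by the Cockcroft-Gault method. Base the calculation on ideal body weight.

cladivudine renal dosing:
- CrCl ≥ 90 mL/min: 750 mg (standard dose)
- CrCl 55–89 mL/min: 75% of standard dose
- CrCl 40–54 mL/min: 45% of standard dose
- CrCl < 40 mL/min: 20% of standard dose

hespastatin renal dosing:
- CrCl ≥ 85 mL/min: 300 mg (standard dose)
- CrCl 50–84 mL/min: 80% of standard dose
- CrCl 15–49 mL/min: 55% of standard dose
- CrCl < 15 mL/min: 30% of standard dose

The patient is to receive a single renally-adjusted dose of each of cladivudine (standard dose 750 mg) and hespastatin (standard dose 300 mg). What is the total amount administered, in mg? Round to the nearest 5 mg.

315 mg

CrCl = (140 − 40) × 69.4 / (72 × 2.98) = 6940.0 / 214.56 ≈ 32.3 mL/min
CrCl ≈ 32 mL/min.
cladivudine: < 40 mL/min → 20% of 750 mg = 150 mg.
hespastatin: 15–49 mL/min → 55% of 300 mg = 165 mg.
Total = 150 + 165 = 315 mg.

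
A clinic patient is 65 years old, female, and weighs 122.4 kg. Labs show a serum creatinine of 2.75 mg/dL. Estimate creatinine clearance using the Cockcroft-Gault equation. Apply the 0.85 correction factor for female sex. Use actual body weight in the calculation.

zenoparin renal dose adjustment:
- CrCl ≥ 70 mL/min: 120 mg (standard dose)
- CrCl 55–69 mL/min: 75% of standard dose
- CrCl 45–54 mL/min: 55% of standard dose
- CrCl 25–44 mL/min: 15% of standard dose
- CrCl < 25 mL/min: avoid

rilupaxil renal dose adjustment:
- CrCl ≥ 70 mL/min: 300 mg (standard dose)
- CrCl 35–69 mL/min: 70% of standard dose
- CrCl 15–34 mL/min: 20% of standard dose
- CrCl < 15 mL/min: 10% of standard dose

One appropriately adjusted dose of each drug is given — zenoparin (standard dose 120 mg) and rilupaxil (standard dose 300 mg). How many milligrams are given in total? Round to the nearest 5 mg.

CrCl = (140 − 65) × 122.4 / (72 × 2.75) × 0.85 = 9180.0 / 198.00 × 0.85 ≈ 39.4 mL/min
CrCl ≈ 39 mL/min.
zenoparin: 25–44 mL/min → 15% of 120 mg = 18 mg.
rilupaxil: 35–69 mL/min → 70% of 300 mg = 210 mg.
Total = 18 + 210 = 228 mg.

230 mg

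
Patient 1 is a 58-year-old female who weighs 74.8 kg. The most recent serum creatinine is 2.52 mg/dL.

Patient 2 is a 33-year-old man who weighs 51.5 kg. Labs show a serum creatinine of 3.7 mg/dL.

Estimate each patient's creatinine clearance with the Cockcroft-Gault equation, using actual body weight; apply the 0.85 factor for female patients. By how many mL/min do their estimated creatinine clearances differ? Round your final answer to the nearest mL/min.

8 mL/min

Patient 1: CrCl = (140 − 58) × 74.8 / (72 × 2.52) × 0.85 = 6133.6 / 181.44 × 0.85 ≈ 28.7 mL/min
Patient 2: CrCl = (140 − 33) × 51.5 / (72 × 3.7) = 5510.5 / 266.40 ≈ 20.7 mL/min
|28.7 − 20.7| = 8.0 mL/min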